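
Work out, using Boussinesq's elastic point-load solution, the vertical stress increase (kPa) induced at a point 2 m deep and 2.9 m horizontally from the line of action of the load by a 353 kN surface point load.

Boussinesq vertical stress below a point load on an elastic half-space:
Δσ_z = 3P/(2πz²) · [1 + (r/z)²]^(−5/2)
r/z = 2.9/2 = 1.45; [1+(r/z)²]^(−5/2) = 0.058982.
Δσ_z = 3×353/(2π×2²) × 0.058982 = 42.136 × 0.058982 = 2.485 kPa

Δσ_z ≈ 2.49 kPa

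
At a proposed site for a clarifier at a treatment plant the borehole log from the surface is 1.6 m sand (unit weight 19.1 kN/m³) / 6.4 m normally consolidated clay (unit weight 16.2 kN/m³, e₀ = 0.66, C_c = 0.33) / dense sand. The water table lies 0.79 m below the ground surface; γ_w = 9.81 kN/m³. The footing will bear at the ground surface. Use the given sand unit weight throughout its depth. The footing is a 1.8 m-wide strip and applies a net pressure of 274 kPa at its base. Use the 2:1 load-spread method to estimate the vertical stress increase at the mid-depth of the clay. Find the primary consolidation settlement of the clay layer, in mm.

Mid-depth of clay below the ground surface: z = 1.6 + 6.4/2 = 4.8 m.
Total vertical stress at mid-clay: σ_v = 19.1×1.6 + 16.2×3.2 = 82.4 kPa.
Pore pressure: u = 9.81×(4.8 − 0.79) = 39.338 kPa.
Initial effective stress: σ'_0 = σ_v − u = 82.4 − 39.338 = 43.062 kPa.
Stress increase at mid-clay by the 2:1 spreading method:
Δσ = qB/(B+z) = 274×1.8/(1.8+4.8) = 74.727 kPa
Final effective stress: σ'_f = σ'_0 + Δσ = 43.062 + 74.727 = 117.79 kPa.
Normally consolidated clay, so the full stress increment lies on the virgin compression line:
S_c = C_c·H/(1+e₀)·log₁₀(σ'_f/σ'_0) = 0.33×6.4/(1+0.66)×log₁₀(117.79/43.062)
    = 1.2723 × 0.43701 = 0.556 m

S_c ≈ 556 mm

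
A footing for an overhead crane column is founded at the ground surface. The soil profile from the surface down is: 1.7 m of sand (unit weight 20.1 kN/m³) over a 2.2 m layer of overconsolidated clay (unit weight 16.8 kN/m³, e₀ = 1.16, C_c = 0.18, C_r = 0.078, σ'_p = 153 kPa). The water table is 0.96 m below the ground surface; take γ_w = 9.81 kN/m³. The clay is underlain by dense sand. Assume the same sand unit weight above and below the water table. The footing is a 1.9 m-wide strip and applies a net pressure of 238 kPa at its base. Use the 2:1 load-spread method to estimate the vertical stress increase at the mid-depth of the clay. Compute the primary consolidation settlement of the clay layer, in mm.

Mid-depth of clay below the ground surface: z = 1.7 + 2.2/2 = 2.8 m.
Total vertical stress at mid-clay: σ_v = 20.1×1.7 + 16.8×1.1 = 52.65 kPa.
Pore pressure: u = 9.81×(2.8 − 0.96) = 18.05 kPa.
Initial effective stress: σ'_0 = σ_v − u = 52.65 − 18.05 = 34.6 kPa.
Stress increase at mid-clay by the 2:1 spreading method:
Δσ = qB/(B+z) = 238×1.9/(1.9+2.8) = 96.213 kPa
Final effective stress: σ'_f = 34.6 + 96.213 = 130.81 kPa.
σ'_f = 130.81 ≤ σ'_p = 153 kPa, so the clay remains overconsolidated and only the recompression index applies:
S_c = C_r·H/(1+e₀)·log₁₀(σ'_f/σ'_0) = 0.078×2.2/2.16×log₁₀(130.81/34.6)
    = 0.079443 × 0.57756 = 0.04588 m

S_c ≈ 45.9 mm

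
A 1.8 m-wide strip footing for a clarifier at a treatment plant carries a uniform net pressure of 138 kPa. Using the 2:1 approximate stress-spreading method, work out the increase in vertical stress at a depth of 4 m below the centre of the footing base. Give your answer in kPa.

By the 2:1 method the load spreads at 1 horizontal : 2 vertical, so at depth z the loaded area has grown by z in each plan dimension:
Δσ = qB/(B+z) = 138×1.8/(1.8+4) = 42.828 kPa

Δσ_z ≈ 42.8 kPa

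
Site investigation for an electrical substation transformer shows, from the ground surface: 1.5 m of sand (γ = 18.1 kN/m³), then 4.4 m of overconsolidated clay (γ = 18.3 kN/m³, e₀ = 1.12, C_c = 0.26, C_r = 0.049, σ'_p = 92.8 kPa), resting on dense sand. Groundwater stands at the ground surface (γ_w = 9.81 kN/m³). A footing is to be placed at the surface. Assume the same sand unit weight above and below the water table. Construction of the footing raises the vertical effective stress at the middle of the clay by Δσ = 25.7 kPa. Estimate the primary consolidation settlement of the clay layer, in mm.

Mid-depth of clay below the ground surface: z = 1.5 + 4.4/2 = 3.7 m.
Total vertical stress at mid-clay: σ_v = 18.1×1.5 + 18.3×2.2 = 67.41 kPa.
Pore pressure: u = 9.81×(3.7 − 0) = 36.297 kPa.
Initial effective stress: σ'_0 = σ_v − u = 67.41 − 36.297 = 31.113 kPa.
Final effective stress: σ'_f = 31.113 + 25.7 = 56.813 kPa.
σ'_f = 56.813 ≤ σ'_p = 92.8 kPa, so the clay remains overconsolidated and only the recompression index applies:
S_c = C_r·H/(1+e₀)·log₁₀(σ'_f/σ'_0) = 0.049×4.4/2.12×log₁₀(56.813/31.113)
    = 0.1017 × 0.26151 = 0.0266 m

S_c ≈ 26.6 mm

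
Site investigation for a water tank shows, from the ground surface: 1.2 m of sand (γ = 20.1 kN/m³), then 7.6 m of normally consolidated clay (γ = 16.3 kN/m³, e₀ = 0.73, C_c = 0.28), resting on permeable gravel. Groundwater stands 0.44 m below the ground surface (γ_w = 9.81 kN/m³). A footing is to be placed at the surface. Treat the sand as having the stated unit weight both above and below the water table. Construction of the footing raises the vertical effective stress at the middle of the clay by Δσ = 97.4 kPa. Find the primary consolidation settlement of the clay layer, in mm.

S_c ≈ 647 mm

Mid-depth of clay below the ground surface: z = 1.2 + 7.6/2 = 5 m.
Total vertical stress at mid-clay: σ_v = 20.1×1.2 + 16.3×3.8 = 86.06 kPa.
Pore pressure: u = 9.81×(5 − 0.44) = 44.734 kPa.
Initial effective stress: σ'_0 = σ_v − u = 86.06 − 44.734 = 41.326 kPa.
Final effective stress: σ'_f = σ'_0 + Δσ = 41.326 + 97.4 = 138.73 kPa.
Normally consolidated clay, so the full stress increment lies on the virgin compression line:
S_c = C_c·H/(1+e₀)·log₁₀(σ'_f/σ'_0) = 0.28×7.6/(1+0.73)×log₁₀(138.73/41.326)
    = 1.2301 × 0.52595 = 0.647 m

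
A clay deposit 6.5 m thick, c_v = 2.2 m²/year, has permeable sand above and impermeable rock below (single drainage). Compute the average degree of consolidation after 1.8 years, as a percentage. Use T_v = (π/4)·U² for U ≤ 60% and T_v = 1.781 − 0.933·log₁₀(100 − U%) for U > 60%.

U ≈ 34.5 %

Drainage path length: H_d = H = 6.5 m (single drainage).
T_v = c_v·t/H_d² = 2.2×1.8/6.5² = 0.093728.
T_v = 0.093728 corresponds to the U ≤ 60% branch:
U = √(4T_v/π) = 0.3455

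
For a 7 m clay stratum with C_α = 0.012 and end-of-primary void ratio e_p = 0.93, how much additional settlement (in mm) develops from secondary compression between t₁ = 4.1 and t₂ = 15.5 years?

Secondary compression: S_s = C_α·H/(1+e_p)·log₁₀(t₂/t₁)
S_s = 0.012×7/(1+0.93)×log₁₀(15.5/4.1)
    = 0.04352 × 0.5775 = 0.02514 m

S_s ≈ 25.1 mm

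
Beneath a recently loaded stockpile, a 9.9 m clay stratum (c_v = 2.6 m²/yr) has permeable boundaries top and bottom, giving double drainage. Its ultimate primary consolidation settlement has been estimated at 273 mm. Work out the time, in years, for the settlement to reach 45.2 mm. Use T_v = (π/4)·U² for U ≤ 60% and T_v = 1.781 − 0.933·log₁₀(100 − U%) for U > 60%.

t ≈ 0.203 years

Drainage path length: H_d = H/2 = 4.95 m (double drainage).
U = S(t)/S_ult = 45.2/273 = 0.1656.
U ≤ 60%: T_v = (π/4)·U² = (π/4)×0.16557² = 0.02153.
t = T_v·H_d²/c_v = 0.02153×4.95²/2.6 = 0.2029 years.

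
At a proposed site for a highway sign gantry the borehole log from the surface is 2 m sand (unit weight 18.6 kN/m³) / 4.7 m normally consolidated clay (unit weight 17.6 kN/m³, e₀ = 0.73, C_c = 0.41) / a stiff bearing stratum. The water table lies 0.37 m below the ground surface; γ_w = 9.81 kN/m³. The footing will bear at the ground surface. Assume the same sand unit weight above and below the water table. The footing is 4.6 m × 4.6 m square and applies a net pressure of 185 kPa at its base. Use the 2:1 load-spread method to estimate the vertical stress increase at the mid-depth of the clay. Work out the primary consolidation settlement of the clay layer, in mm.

Mid-depth of clay below the ground surface: z = 2 + 4.7/2 = 4.35 m.
Total vertical stress at mid-clay: σ_v = 18.6×2 + 17.6×2.35 = 78.56 kPa.
Pore pressure: u = 9.81×(4.35 − 0.37) = 39.044 kPa.
Initial effective stress: σ'_0 = σ_v − u = 78.56 − 39.044 = 39.516 kPa.
Stress increase at mid-clay by the 2:1 spreading method:
Δσ = qBL/((B+z)(L+z)) = 185×4.6×4.6/((4.6+4.35)(4.6+4.35)) = 48.87 kPa
Final effective stress: σ'_f = σ'_0 + Δσ = 39.516 + 48.87 = 88.386 kPa.
Normally consolidated clay, so the full stress increment lies on the virgin compression line:
S_c = C_c·H/(1+e₀)·log₁₀(σ'_f/σ'_0) = 0.41×4.7/(1+0.73)×log₁₀(88.386/39.516)
    = 1.1139 × 0.34961 = 0.3894 m

S_c ≈ 389 mm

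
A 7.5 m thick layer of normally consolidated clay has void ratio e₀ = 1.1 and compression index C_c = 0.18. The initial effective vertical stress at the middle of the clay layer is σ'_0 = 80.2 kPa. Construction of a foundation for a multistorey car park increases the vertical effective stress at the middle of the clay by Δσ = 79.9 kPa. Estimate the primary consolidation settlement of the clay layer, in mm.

S_c ≈ 193 mm

Final effective stress: σ'_f = σ'_0 + Δσ = 80.2 + 79.9 = 160.1 kPa.
Normally consolidated clay, so the full stress increment lies on the virgin compression line:
S_c = C_c·H/(1+e₀)·log₁₀(σ'_f/σ'_0) = 0.18×7.5/(1+1.1)×log₁₀(160.1/80.2)
    = 0.64286 × 0.30022 = 0.193 m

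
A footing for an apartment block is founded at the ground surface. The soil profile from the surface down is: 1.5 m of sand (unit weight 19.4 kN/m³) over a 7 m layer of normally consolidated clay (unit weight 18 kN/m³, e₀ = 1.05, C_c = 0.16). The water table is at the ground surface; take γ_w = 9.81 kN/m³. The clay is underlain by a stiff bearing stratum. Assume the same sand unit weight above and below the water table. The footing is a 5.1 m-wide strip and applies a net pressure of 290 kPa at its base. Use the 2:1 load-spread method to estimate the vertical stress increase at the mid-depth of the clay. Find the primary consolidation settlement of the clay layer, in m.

Mid-depth of clay below the ground surface: z = 1.5 + 7/2 = 5 m.
Total vertical stress at mid-clay: σ_v = 19.4×1.5 + 18×3.5 = 92.1 kPa.
Pore pressure: u = 9.81×(5 − 0) = 49.05 kPa.
Initial effective stress: σ'_0 = σ_v − u = 92.1 − 49.05 = 43.05 kPa.
Stress increase at mid-clay by the 2:1 spreading method:
Δσ = qB/(B+z) = 290×5.1/(5.1+5) = 146.44 kPa
Final effective stress: σ'_f = σ'_0 + Δσ = 43.05 + 146.44 = 189.49 kPa.
Normally consolidated clay, so the full stress increment lies on the virgin compression line:
S_c = C_c·H/(1+e₀)·log₁₀(σ'_f/σ'_0) = 0.16×7/(1+1.05)×log₁₀(189.49/43.05)
    = 0.54634 × 0.64361 = 0.3516 m

S_c ≈ 0.352 m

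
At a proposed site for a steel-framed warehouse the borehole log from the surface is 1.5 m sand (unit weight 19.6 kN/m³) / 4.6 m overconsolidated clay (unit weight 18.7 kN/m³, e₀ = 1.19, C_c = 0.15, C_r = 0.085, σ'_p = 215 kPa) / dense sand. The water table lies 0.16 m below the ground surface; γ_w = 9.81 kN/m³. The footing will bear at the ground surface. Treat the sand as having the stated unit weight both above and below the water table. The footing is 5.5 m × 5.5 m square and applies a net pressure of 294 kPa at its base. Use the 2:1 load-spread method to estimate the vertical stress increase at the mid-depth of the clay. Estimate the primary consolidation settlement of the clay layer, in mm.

S_c ≈ 104 mm

Mid-depth of clay below the ground surface: z = 1.5 + 4.6/2 = 3.8 m.
Total vertical stress at mid-clay: σ_v = 19.6×1.5 + 18.7×2.3 = 72.41 kPa.
Pore pressure: u = 9.81×(3.8 − 0.16) = 35.708 kPa.
Initial effective stress: σ'_0 = σ_v − u = 72.41 − 35.708 = 36.702 kPa.
Stress increase at mid-clay by the 2:1 spreading method:
Δσ = qBL/((B+z)(L+z)) = 294×5.5×5.5/((5.5+3.8)(5.5+3.8)) = 102.83 kPa
Final effective stress: σ'_f = 36.702 + 102.83 = 139.53 kPa.
σ'_f = 139.53 ≤ σ'_p = 215 kPa, so the clay remains overconsolidated and only the recompression index applies:
S_c = C_r·H/(1+e₀)·log₁₀(σ'_f/σ'_0) = 0.085×4.6/2.19×log₁₀(139.53/36.702)
    = 0.17854 × 0.57998 = 0.1036 m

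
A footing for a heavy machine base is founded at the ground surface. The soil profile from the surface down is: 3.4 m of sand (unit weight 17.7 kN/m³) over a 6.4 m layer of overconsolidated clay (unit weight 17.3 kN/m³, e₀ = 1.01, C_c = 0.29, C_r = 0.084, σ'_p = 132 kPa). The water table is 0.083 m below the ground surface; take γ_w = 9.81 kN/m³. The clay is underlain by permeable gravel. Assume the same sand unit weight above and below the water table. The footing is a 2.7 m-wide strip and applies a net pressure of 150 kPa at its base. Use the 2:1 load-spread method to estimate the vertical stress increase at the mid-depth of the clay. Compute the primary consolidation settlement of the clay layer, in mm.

Mid-depth of clay below the ground surface: z = 3.4 + 6.4/2 = 6.6 m.
Total vertical stress at mid-clay: σ_v = 17.7×3.4 + 17.3×3.2 = 115.54 kPa.
Pore pressure: u = 9.81×(6.6 − 0.083) = 63.932 kPa.
Initial effective stress: σ'_0 = σ_v − u = 115.54 − 63.932 = 51.608 kPa.
Stress increase at mid-clay by the 2:1 spreading method:
Δσ = qB/(B+z) = 150×2.7/(2.7+6.6) = 43.548 kPa
Final effective stress: σ'_f = 51.608 + 43.548 = 95.156 kPa.
σ'_f = 95.156 ≤ σ'_p = 132 kPa, so the clay remains overconsolidated and only the recompression index applies:
S_c = C_r·H/(1+e₀)·log₁₀(σ'_f/σ'_0) = 0.084×6.4/2.01×log₁₀(95.156/51.608)
    = 0.26746 × 0.26572 = 0.07107 m

S_c ≈ 71.1 mm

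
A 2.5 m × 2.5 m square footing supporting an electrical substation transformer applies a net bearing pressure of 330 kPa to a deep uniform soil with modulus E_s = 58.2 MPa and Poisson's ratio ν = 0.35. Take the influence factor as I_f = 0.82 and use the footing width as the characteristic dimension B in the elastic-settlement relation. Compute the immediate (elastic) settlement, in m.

Immediate (elastic) settlement: S_e = q·B·(1−ν²)/E_s · I_f.
E_s = 58.2 MPa = 58200 kPa.
S_e = 330 × 2.5 × (1 − 0.35²) / 58200 × 0.82
    = 330 × 2.5 × 0.8775 / 58200 × 0.82
    = 0.0102 m

S_e ≈ 0.0102 m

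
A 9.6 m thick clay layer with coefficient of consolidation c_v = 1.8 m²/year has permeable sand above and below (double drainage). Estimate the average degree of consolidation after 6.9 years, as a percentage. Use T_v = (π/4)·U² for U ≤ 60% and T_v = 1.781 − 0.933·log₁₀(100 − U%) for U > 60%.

U ≈ 78.6 %

Drainage path length: H_d = H/2 = 4.8 m (double drainage).
T_v = c_v·t/H_d² = 1.8×6.9/4.8² = 0.53906.
T_v = 0.53906 corresponds to the U > 60% branch:
U = 1 − 10^((1.781 − T_v)/0.933)/100 = 0.7856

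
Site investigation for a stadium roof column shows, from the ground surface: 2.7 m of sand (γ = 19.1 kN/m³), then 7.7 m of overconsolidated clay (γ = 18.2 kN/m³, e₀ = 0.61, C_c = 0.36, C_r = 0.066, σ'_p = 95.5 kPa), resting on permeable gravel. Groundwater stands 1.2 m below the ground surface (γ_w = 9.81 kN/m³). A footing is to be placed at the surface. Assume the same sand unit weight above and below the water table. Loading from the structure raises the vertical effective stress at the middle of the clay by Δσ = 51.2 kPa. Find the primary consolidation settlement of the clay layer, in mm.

S_c ≈ 217 mm

Mid-depth of clay below the ground surface: z = 2.7 + 7.7/2 = 6.55 m.
Total vertical stress at mid-clay: σ_v = 19.1×2.7 + 18.2×3.85 = 121.64 kPa.
Pore pressure: u = 9.81×(6.55 − 1.2) = 52.483 kPa.
Initial effective stress: σ'_0 = σ_v − u = 121.64 − 52.483 = 69.157 kPa.
Final effective stress: σ'_f = 69.157 + 51.2 = 120.36 kPa.
σ'_f = 120.36 > σ'_p = 95.5 kPa, so the stress path crosses the preconsolidation pressure — recompression up to σ'_p, then virgin compression beyond:
S_c = H/(1+e₀)·[C_r·log₁₀(σ'_p/σ'_0) + C_c·log₁₀(σ'_f/σ'_p)]
    = 7.7/1.61 × [0.066×log₁₀(95.5/69.157) + 0.36×log₁₀(120.36/95.5)]
    = 4.7826 × [0.009251 + 0.036172] = 0.2172 m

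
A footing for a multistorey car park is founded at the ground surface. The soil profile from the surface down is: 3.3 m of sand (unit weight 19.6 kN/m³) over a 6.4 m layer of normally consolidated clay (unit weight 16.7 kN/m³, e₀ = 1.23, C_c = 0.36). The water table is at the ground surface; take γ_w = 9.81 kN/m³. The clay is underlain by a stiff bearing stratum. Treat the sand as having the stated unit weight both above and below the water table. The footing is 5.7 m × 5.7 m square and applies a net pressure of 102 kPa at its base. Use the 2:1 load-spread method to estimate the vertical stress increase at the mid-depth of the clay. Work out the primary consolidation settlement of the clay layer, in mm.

Mid-depth of clay below the ground surface: z = 3.3 + 6.4/2 = 6.5 m.
Total vertical stress at mid-clay: σ_v = 19.6×3.3 + 16.7×3.2 = 118.12 kPa.
Pore pressure: u = 9.81×(6.5 − 0) = 63.765 kPa.
Initial effective stress: σ'_0 = σ_v − u = 118.12 − 63.765 = 54.355 kPa.
Stress increase at mid-clay by the 2:1 spreading method:
Δσ = qBL/((B+z)(L+z)) = 102×5.7×5.7/((5.7+6.5)(5.7+6.5)) = 22.265 kPa
Final effective stress: σ'_f = σ'_0 + Δσ = 54.355 + 22.265 = 76.62 kPa.
Normally consolidated clay, so the full stress increment lies on the virgin compression line:
S_c = C_c·H/(1+e₀)·log₁₀(σ'_f/σ'_0) = 0.36×6.4/(1+1.23)×log₁₀(76.62/54.355)
    = 1.0332 × 0.1491 = 0.1541 m

S_c ≈ 154 mm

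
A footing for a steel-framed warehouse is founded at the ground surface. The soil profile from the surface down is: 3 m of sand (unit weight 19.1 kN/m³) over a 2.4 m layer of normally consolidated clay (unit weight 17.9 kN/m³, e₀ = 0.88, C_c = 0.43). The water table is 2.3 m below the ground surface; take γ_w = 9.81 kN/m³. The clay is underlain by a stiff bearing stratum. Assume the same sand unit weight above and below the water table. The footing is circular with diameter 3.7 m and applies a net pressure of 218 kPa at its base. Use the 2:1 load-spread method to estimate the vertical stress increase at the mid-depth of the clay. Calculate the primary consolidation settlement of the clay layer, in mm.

Mid-depth of clay below the ground surface: z = 3 + 2.4/2 = 4.2 m.
Total vertical stress at mid-clay: σ_v = 19.1×3 + 17.9×1.2 = 78.78 kPa.
Pore pressure: u = 9.81×(4.2 − 2.3) = 18.639 kPa.
Initial effective stress: σ'_0 = σ_v − u = 78.78 − 18.639 = 60.141 kPa.
Stress increase at mid-clay by the 2:1 spreading method:
Δσ ≈ qD²/(D+z)² = 218×3.7²/(3.7+4.2)² = 47.82 kPa
Final effective stress: σ'_f = σ'_0 + Δσ = 60.141 + 47.82 = 107.96 kPa.
Normally consolidated clay, so the full stress increment lies on the virgin compression line:
S_c = C_c·H/(1+e₀)·log₁₀(σ'_f/σ'_0) = 0.43×2.4/(1+0.88)×log₁₀(107.96/60.141)
    = 0.54894 × 0.25409 = 0.1395 m

S_c ≈ 139 mm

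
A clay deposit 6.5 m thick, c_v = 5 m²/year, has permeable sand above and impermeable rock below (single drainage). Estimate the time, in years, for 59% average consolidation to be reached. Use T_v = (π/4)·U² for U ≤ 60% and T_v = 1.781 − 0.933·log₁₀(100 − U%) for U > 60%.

t ≈ 2.31 years

Drainage path length: H_d = H = 6.5 m (single drainage).
U ≤ 60%: T_v = (π/4)·U² = (π/4)×0.59² = 0.2734.
t = T_v·H_d²/c_v = 0.2734×6.5²/5 = 2.31 years.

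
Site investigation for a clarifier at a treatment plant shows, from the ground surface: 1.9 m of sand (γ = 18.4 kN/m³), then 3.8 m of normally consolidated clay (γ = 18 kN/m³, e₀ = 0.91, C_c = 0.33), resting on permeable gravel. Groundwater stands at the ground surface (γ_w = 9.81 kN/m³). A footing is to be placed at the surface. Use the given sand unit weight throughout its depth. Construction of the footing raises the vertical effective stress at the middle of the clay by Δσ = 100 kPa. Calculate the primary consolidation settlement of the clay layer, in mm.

S_c ≈ 405 mm

Mid-depth of clay below the ground surface: z = 1.9 + 3.8/2 = 3.8 m.
Total vertical stress at mid-clay: σ_v = 18.4×1.9 + 18×1.9 = 69.16 kPa.
Pore pressure: u = 9.81×(3.8 − 0) = 37.278 kPa.
Initial effective stress: σ'_0 = σ_v − u = 69.16 − 37.278 = 31.882 kPa.
Final effective stress: σ'_f = σ'_0 + Δσ = 31.882 + 100 = 131.88 kPa.
Normally consolidated clay, so the full stress increment lies on the virgin compression line:
S_c = C_c·H/(1+e₀)·log₁₀(σ'_f/σ'_0) = 0.33×3.8/(1+0.91)×log₁₀(131.88/31.882)
    = 0.65654 × 0.61663 = 0.4048 m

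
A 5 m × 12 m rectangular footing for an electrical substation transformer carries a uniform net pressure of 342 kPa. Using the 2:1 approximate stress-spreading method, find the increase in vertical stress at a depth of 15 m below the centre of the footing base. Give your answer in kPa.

Δσ_z ≈ 38 kPa

By the 2:1 method the load spreads at 1 horizontal : 2 vertical, so at depth z the loaded area has grown by z in each plan dimension:
Δσ = qBL/((B+z)(L+z)) = 342×5×12/((5+15)(12+15)) = 38 kPa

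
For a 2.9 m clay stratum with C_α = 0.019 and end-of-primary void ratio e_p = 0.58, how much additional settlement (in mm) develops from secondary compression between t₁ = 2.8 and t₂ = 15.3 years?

Secondary compression: S_s = C_α·H/(1+e_p)·log₁₀(t₂/t₁)
S_s = 0.019×2.9/(1+0.58)×log₁₀(15.3/2.8)
    = 0.03487 × 0.7375 = 0.02572 m

S_s ≈ 25.7 mm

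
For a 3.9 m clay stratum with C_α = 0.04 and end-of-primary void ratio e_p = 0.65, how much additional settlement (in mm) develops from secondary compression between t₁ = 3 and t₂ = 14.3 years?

S_s ≈ 64.1 mm

Secondary compression: S_s = C_α·H/(1+e_p)·log₁₀(t₂/t₁)
S_s = 0.04×3.9/(1+0.65)×log₁₀(14.3/3)
    = 0.09455 × 0.6782 = 0.06412 m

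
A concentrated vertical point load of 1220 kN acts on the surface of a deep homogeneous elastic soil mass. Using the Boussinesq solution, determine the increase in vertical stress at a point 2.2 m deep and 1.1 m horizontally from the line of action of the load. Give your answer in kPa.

Δσ_z ≈ 68.9 kPa

Boussinesq vertical stress below a point load on an elastic half-space:
Δσ_z = 3P/(2πz²) · [1 + (r/z)²]^(−5/2)
r/z = 1.1/2.2 = 0.5; [1+(r/z)²]^(−5/2) = 0.57243.
Δσ_z = 3×1220/(2π×2.2²) × 0.57243 = 120.35 × 0.57243 = 68.89 kPa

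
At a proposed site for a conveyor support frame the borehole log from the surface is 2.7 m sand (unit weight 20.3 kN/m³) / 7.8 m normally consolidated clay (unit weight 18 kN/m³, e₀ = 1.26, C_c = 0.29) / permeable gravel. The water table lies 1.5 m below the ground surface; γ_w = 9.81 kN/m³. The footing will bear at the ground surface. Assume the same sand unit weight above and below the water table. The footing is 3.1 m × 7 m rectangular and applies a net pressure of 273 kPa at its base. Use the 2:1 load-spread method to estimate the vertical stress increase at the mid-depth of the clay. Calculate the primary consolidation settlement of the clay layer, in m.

S_c ≈ 0.204 m

Mid-depth of clay below the ground surface: z = 2.7 + 7.8/2 = 6.6 m.
Total vertical stress at mid-clay: σ_v = 20.3×2.7 + 18×3.9 = 125.01 kPa.
Pore pressure: u = 9.81×(6.6 − 1.5) = 50.031 kPa.
Initial effective stress: σ'_0 = σ_v − u = 125.01 − 50.031 = 74.979 kPa.
Stress increase at mid-clay by the 2:1 spreading method:
Δσ = qBL/((B+z)(L+z)) = 273×3.1×7/((3.1+6.6)(7+6.6)) = 44.907 kPa
Final effective stress: σ'_f = σ'_0 + Δσ = 74.979 + 44.907 = 119.89 kPa.
Normally consolidated clay, so the full stress increment lies on the virgin compression line:
S_c = C_c·H/(1+e₀)·log₁₀(σ'_f/σ'_0) = 0.29×7.8/(1+1.26)×log₁₀(119.89/74.979)
    = 1.0009 × 0.20384 = 0.204 m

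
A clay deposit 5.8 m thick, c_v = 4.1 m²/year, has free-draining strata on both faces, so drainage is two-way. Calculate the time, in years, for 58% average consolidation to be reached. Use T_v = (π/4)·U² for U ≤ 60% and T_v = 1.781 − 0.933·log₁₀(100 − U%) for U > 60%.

t ≈ 0.542 years

Drainage path length: H_d = H/2 = 2.9 m (double drainage).
U ≤ 60%: T_v = (π/4)·U² = (π/4)×0.58² = 0.26421.
t = T_v·H_d²/c_v = 0.26421×2.9²/4.1 = 0.542 years.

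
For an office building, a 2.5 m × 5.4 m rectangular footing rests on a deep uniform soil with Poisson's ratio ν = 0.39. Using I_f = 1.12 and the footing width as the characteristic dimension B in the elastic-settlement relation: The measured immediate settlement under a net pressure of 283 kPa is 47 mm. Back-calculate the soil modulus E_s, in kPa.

S_e = q·B·(1−ν²)/E_s · I_f  ⇒  E_s = q·B·(1−ν²)·I_f / S_e.
E_s = 283 × 2.5 × 0.8479 × 1.12 / 0.047 = 14300 kPa

E_s ≈ 14300 kPa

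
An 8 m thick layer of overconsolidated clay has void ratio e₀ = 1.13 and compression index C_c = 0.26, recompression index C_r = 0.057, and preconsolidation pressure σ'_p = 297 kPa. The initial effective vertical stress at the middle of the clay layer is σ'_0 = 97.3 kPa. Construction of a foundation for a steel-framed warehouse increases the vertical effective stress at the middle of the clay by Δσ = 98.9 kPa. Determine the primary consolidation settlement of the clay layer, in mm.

Final effective stress: σ'_f = 97.3 + 98.9 = 196.2 kPa.
σ'_f = 196.2 ≤ σ'_p = 297 kPa, so the clay remains overconsolidated and only the recompression index applies:
S_c = C_r·H/(1+e₀)·log₁₀(σ'_f/σ'_0) = 0.057×8/2.13×log₁₀(196.2/97.3)
    = 0.21409 × 0.30459 = 0.06521 m

S_c ≈ 65.2 mm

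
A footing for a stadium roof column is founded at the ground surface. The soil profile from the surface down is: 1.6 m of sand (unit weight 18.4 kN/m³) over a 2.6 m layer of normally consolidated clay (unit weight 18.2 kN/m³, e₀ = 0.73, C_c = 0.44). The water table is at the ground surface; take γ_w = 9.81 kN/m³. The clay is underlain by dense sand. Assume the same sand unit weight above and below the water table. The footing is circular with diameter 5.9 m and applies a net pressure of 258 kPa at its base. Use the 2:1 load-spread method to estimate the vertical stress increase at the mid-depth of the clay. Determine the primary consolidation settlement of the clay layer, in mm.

S_c ≈ 500 mm

Mid-depth of clay below the ground surface: z = 1.6 + 2.6/2 = 2.9 m.
Total vertical stress at mid-clay: σ_v = 18.4×1.6 + 18.2×1.3 = 53.1 kPa.
Pore pressure: u = 9.81×(2.9 − 0) = 28.449 kPa.
Initial effective stress: σ'_0 = σ_v − u = 53.1 − 28.449 = 24.651 kPa.
Stress increase at mid-clay by the 2:1 spreading method:
Δσ ≈ qD²/(D+z)² = 258×5.9²/(5.9+2.9)² = 115.97 kPa
Final effective stress: σ'_f = σ'_0 + Δσ = 24.651 + 115.97 = 140.62 kPa.
Normally consolidated clay, so the full stress increment lies on the virgin compression line:
S_c = C_c·H/(1+e₀)·log₁₀(σ'_f/σ'_0) = 0.44×2.6/(1+0.73)×log₁₀(140.62/24.651)
    = 0.66127 × 0.75621 = 0.5001 m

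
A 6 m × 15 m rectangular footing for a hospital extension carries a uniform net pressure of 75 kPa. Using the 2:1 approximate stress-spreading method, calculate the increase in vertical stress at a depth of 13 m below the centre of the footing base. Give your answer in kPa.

By the 2:1 method the load spreads at 1 horizontal : 2 vertical, so at depth z the loaded area has grown by z in each plan dimension:
Δσ = qBL/((B+z)(L+z)) = 75×6×15/((6+13)(15+13)) = 12.688 kPa

Δσ_z ≈ 12.7 kPa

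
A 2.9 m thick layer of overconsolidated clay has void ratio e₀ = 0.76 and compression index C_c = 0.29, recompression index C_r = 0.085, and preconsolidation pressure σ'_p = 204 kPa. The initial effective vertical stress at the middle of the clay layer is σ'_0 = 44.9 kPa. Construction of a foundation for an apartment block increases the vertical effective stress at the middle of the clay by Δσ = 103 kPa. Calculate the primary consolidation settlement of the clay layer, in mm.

S_c ≈ 72.5 mm

Final effective stress: σ'_f = 44.9 + 103 = 147.9 kPa.
σ'_f = 147.9 ≤ σ'_p = 204 kPa, so the clay remains overconsolidated and only the recompression index applies:
S_c = C_r·H/(1+e₀)·log₁₀(σ'_f/σ'_0) = 0.085×2.9/1.76×log₁₀(147.9/44.9)
    = 0.14005 × 0.51772 = 0.07251 m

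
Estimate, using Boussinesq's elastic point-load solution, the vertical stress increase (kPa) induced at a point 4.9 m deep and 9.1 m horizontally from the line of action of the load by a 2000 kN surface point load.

Boussinesq vertical stress below a point load on an elastic half-space:
Δσ_z = 3P/(2πz²) · [1 + (r/z)²]^(−5/2)
r/z = 9.1/4.9 = 1.8571; [1+(r/z)²]^(−5/2) = 0.023952.
Δσ_z = 3×2000/(2π×4.9²) × 0.023952 = 39.772 × 0.023952 = 0.9526 kPa

Δσ_z ≈ 0.953 kPa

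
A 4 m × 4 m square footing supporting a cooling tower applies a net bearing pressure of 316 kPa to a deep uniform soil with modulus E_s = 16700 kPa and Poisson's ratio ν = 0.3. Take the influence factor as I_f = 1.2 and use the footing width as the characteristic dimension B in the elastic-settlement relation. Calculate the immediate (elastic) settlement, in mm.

Immediate (elastic) settlement: S_e = q·B·(1−ν²)/E_s · I_f.
S_e = 316 × 4 × (1 − 0.3²) / 16700 × 1.2
    = 316 × 4 × 0.91 / 16700 × 1.2
    = 0.08265 m = 82.65 mm

S_e ≈ 82.7 mm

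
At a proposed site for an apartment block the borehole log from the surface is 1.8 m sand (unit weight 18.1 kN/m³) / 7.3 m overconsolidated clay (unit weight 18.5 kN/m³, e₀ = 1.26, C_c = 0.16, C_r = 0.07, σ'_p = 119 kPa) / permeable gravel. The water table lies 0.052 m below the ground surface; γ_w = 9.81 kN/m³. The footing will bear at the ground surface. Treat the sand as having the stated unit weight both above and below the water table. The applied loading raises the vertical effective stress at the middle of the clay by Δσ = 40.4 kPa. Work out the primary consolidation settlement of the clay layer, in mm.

S_c ≈ 60.8 mm

Mid-depth of clay below the ground surface: z = 1.8 + 7.3/2 = 5.45 m.
Total vertical stress at mid-clay: σ_v = 18.1×1.8 + 18.5×3.65 = 100.1 kPa.
Pore pressure: u = 9.81×(5.45 − 0.052) = 52.954 kPa.
Initial effective stress: σ'_0 = σ_v − u = 100.1 − 52.954 = 47.146 kPa.
Final effective stress: σ'_f = 47.146 + 40.4 = 87.546 kPa.
σ'_f = 87.546 ≤ σ'_p = 119 kPa, so the clay remains overconsolidated and only the recompression index applies:
S_c = C_r·H/(1+e₀)·log₁₀(σ'_f/σ'_0) = 0.07×7.3/2.26×log₁₀(87.546/47.146)
    = 0.22611 × 0.26879 = 0.06078 m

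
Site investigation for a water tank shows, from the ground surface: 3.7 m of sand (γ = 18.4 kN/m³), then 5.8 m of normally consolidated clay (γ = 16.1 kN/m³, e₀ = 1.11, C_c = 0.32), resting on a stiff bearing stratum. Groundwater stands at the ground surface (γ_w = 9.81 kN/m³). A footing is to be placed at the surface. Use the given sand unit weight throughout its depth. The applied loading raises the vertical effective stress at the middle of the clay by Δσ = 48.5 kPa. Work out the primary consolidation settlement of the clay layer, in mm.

S_c ≈ 259 mm

Mid-depth of clay below the ground surface: z = 3.7 + 5.8/2 = 6.6 m.
Total vertical stress at mid-clay: σ_v = 18.4×3.7 + 16.1×2.9 = 114.77 kPa.
Pore pressure: u = 9.81×(6.6 − 0) = 64.746 kPa.
Initial effective stress: σ'_0 = σ_v − u = 114.77 − 64.746 = 50.024 kPa.
Final effective stress: σ'_f = σ'_0 + Δσ = 50.024 + 48.5 = 98.524 kPa.
Normally consolidated clay, so the full stress increment lies on the virgin compression line:
S_c = C_c·H/(1+e₀)·log₁₀(σ'_f/σ'_0) = 0.32×5.8/(1+1.11)×log₁₀(98.524/50.024)
    = 0.87962 × 0.29436 = 0.2589 m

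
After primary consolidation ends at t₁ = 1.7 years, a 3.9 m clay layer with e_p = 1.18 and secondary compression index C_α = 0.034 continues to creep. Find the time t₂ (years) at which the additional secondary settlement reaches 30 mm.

t₂ ≈ 5.29 years

S_s = C_α·H/(1+e_p)·log₁₀(t₂/t₁) ⇒ log₁₀(t₂/t₁) = S_s·(1+e_p)/(C_α·H).
log₁₀(t₂/t₁) = 0.03 × (1+1.18) / (0.034×3.9) = 0.4932
t₂ = t₁ × 10^0.4932 = 1.7 × 3.113 = 5.293 years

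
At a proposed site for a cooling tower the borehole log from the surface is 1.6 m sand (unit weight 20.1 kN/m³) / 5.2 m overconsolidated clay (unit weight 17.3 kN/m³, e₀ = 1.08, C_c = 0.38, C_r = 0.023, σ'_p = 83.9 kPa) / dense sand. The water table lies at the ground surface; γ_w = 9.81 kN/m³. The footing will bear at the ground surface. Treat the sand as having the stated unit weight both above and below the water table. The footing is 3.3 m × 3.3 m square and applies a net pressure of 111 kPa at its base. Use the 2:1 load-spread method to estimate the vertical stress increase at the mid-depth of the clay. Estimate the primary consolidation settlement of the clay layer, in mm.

S_c ≈ 11.7 mm

Mid-depth of clay below the ground surface: z = 1.6 + 5.2/2 = 4.2 m.
Total vertical stress at mid-clay: σ_v = 20.1×1.6 + 17.3×2.6 = 77.14 kPa.
Pore pressure: u = 9.81×(4.2 − 0) = 41.202 kPa.
Initial effective stress: σ'_0 = σ_v − u = 77.14 − 41.202 = 35.938 kPa.
Stress increase at mid-clay by the 2:1 spreading method:
Δσ = qBL/((B+z)(L+z)) = 111×3.3×3.3/((3.3+4.2)(3.3+4.2)) = 21.49 kPa
Final effective stress: σ'_f = 35.938 + 21.49 = 57.428 kPa.
σ'_f = 57.428 ≤ σ'_p = 83.9 kPa, so the clay remains overconsolidated and only the recompression index applies:
S_c = C_r·H/(1+e₀)·log₁₀(σ'_f/σ'_0) = 0.023×5.2/2.08×log₁₀(57.428/35.938)
    = 0.0575 × 0.20357 = 0.01171 m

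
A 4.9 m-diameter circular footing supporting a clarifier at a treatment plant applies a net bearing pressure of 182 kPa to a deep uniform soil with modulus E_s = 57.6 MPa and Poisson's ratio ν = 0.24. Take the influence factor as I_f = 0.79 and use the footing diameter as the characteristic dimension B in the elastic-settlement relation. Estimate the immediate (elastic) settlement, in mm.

S_e ≈ 11.5 mm

Immediate (elastic) settlement: S_e = q·B·(1−ν²)/E_s · I_f.
E_s = 57.6 MPa = 57600 kPa.
S_e = 182 × 4.9 × (1 − 0.24²) / 57600 × 0.79
    = 182 × 4.9 × 0.9424 / 57600 × 0.79
    = 0.01153 m = 11.53 mm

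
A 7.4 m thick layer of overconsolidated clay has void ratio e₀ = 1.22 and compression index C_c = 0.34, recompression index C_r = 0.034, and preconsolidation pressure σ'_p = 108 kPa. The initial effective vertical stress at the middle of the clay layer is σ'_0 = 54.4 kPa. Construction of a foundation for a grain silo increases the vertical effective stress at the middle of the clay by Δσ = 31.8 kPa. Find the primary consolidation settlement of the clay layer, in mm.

S_c ≈ 22.7 mm

Final effective stress: σ'_f = 54.4 + 31.8 = 86.2 kPa.
σ'_f = 86.2 ≤ σ'_p = 108 kPa, so the clay remains overconsolidated and only the recompression index applies:
S_c = C_r·H/(1+e₀)·log₁₀(σ'_f/σ'_0) = 0.034×7.4/2.22×log₁₀(86.2/54.4)
    = 0.11333 × 0.19991 = 0.02266 m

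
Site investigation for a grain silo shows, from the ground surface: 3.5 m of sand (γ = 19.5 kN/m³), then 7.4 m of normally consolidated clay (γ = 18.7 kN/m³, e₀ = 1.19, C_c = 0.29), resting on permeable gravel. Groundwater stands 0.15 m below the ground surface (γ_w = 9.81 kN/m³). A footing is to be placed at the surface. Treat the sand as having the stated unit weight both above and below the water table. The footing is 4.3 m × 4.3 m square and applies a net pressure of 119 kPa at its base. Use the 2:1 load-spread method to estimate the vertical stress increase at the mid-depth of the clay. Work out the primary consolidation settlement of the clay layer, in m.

Mid-depth of clay below the ground surface: z = 3.5 + 7.4/2 = 7.2 m.
Total vertical stress at mid-clay: σ_v = 19.5×3.5 + 18.7×3.7 = 137.44 kPa.
Pore pressure: u = 9.81×(7.2 − 0.15) = 69.16 kPa.
Initial effective stress: σ'_0 = σ_v − u = 137.44 − 69.16 = 68.28 kPa.
Stress increase at mid-clay by the 2:1 spreading method:
Δσ = qBL/((B+z)(L+z)) = 119×4.3×4.3/((4.3+7.2)(4.3+7.2)) = 16.638 kPa
Final effective stress: σ'_f = σ'_0 + Δσ = 68.28 + 16.638 = 84.918 kPa.
Normally consolidated clay, so the full stress increment lies on the virgin compression line:
S_c = C_c·H/(1+e₀)·log₁₀(σ'_f/σ'_0) = 0.29×7.4/(1+1.19)×log₁₀(84.918/68.28)
    = 0.97991 × 0.094706 = 0.0928 m

S_c ≈ 0.0928 m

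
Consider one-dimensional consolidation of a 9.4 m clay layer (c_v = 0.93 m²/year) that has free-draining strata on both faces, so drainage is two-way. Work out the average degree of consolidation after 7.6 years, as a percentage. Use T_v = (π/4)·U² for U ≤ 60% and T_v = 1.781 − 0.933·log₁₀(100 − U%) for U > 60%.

Drainage path length: H_d = H/2 = 4.7 m (double drainage).
T_v = c_v·t/H_d² = 0.93×7.6/4.7² = 0.31996.
T_v = 0.31996 corresponds to the U > 60% branch:
U = 1 − 10^((1.781 − T_v)/0.933)/100 = 0.6319

U ≈ 63.2 %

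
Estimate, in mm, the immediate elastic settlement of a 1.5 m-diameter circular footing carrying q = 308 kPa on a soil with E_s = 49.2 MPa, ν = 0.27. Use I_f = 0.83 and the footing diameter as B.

Immediate (elastic) settlement: S_e = q·B·(1−ν²)/E_s · I_f.
E_s = 49.2 MPa = 49200 kPa.
S_e = 308 × 1.5 × (1 − 0.27²) / 49200 × 0.83
    = 308 × 1.5 × 0.9271 / 49200 × 0.83
    = 0.007226 m = 7.226 mm

S_e ≈ 7.23 mm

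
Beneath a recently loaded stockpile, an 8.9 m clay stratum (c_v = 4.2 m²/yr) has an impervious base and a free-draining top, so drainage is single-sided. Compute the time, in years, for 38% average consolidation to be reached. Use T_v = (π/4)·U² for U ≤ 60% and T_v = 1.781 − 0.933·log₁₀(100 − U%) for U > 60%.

t ≈ 2.14 years

Drainage path length: H_d = H = 8.9 m (single drainage).
U ≤ 60%: T_v = (π/4)·U² = (π/4)×0.38² = 0.11341.
t = T_v·H_d²/c_v = 0.11341×8.9²/4.2 = 2.139 years.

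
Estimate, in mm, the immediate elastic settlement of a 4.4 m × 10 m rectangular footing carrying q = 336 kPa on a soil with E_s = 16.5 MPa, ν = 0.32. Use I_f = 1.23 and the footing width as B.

S_e ≈ 98.9 mm

Immediate (elastic) settlement: S_e = q·B·(1−ν²)/E_s · I_f.
E_s = 16.5 MPa = 16500 kPa.
S_e = 336 × 4.4 × (1 − 0.32²) / 16500 × 1.23
    = 336 × 4.4 × 0.8976 / 16500 × 1.23
    = 0.09892 m = 98.92 mm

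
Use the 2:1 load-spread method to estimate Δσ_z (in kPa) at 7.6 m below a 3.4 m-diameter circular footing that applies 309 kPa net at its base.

By the 2:1 method the load spreads at 1 horizontal : 2 vertical, so at depth z the loaded area has grown by z in each plan dimension:
Δσ ≈ qD²/(D+z)² = 309×3.4²/(3.4+7.6)² = 29.521 kPa

Δσ_z ≈ 29.5 kPa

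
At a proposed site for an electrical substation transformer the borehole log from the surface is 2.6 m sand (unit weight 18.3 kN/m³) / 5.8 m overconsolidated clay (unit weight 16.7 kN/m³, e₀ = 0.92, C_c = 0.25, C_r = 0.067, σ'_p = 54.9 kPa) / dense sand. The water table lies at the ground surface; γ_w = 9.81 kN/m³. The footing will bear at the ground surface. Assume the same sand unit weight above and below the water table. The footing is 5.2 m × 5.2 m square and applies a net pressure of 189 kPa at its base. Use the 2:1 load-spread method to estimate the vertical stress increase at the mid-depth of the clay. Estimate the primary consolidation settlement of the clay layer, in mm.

S_c ≈ 173 mm

Mid-depth of clay below the ground surface: z = 2.6 + 5.8/2 = 5.5 m.
Total vertical stress at mid-clay: σ_v = 18.3×2.6 + 16.7×2.9 = 96.01 kPa.
Pore pressure: u = 9.81×(5.5 − 0) = 53.955 kPa.
Initial effective stress: σ'_0 = σ_v − u = 96.01 − 53.955 = 42.055 kPa.
Stress increase at mid-clay by the 2:1 spreading method:
Δσ = qBL/((B+z)(L+z)) = 189×5.2×5.2/((5.2+5.5)(5.2+5.5)) = 44.638 kPa
Final effective stress: σ'_f = 42.055 + 44.638 = 86.693 kPa.
σ'_f = 86.693 > σ'_p = 54.9 kPa, so the stress path crosses the preconsolidation pressure — recompression up to σ'_p, then virgin compression beyond:
S_c = H/(1+e₀)·[C_r·log₁₀(σ'_p/σ'_0) + C_c·log₁₀(σ'_f/σ'_p)]
    = 5.8/1.92 × [0.067×log₁₀(54.9/42.055) + 0.25×log₁₀(86.693/54.9)]
    = 3.0208 × [0.0077556 + 0.049603] = 0.1733 m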